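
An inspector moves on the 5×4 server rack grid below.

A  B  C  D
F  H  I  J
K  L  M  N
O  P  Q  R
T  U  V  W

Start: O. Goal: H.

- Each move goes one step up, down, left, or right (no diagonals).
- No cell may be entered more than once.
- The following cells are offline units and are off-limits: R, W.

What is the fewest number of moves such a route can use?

The Manhattan distance from O to H is |4−2| + |1−2| = 3, so at least 3 moves are needed.
A route of 3 moves achieves this: O → K → F → H.
Since 3 matches the lower bound, it is optimal.

3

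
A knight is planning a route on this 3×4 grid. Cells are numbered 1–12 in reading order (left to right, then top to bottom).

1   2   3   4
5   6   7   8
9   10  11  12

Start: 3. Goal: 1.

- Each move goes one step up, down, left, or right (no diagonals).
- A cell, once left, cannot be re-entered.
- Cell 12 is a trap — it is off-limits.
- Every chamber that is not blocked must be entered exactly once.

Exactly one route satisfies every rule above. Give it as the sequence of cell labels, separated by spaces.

3 4 8 7 11 10 9 5 6 2 1

Need to visit all 11 open cells exactly once, starting at 3 and ending at 1.
Cell 11 has only two open neighbours (7 and 10), so the path must pass straight through it: one of those is the cell it's entered from and the other is where it exits.
Route from 3: right to 4, down to 8, left to 7, down to 11, 2× left (reaching 9), up to 5, right to 6, up to 2, left to 1 — 10 moves in all.
Check: all 11 open cells covered.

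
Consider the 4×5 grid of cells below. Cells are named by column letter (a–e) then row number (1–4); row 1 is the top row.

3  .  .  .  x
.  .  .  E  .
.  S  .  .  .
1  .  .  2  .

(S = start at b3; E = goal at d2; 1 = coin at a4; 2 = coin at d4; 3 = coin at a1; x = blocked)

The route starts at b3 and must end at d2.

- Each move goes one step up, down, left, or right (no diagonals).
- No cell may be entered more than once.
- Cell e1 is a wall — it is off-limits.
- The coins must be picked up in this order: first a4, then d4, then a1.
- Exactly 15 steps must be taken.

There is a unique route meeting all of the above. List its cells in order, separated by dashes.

b3 - a3 - a4 - b4 - c4 - d4 - d3 - c3 - c2 - b2 - a2 - a1 - b1 - c1 - d1 - d2

The waypoints must appear in the order a4, d4, a1, with no cell reused.
Route from b3: left to a3, down to a4, 3× right (reaching d4), up to d3, left to c3, up to c2, 2× left (reaching a2), up to a1, 3× right (reaching d1), down to d2 — 15 moves in all.
Check: order respected (1 at step 2, 2 at step 5, 3 at step 11); 15 moves as required.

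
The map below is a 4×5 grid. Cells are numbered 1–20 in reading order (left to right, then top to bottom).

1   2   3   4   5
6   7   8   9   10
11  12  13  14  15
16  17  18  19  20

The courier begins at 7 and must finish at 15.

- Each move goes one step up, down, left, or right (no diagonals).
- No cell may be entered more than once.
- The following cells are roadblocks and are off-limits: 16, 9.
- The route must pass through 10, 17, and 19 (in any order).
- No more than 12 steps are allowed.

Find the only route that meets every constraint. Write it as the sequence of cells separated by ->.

The budget equals the shortest possible length, so every move has to be on a shortest route through the required cells.
Route from 7: 2× down (reaching 17), 2× right (reaching 19), up to 14, left to 13, 2× up (reaching 3), 2× right (reaching 5), 2× down (reaching 15) — 12 moves in all.
Check: all required cells visited; 12 ≤ 12 moves.

7 -> 12 -> 17 -> 18 -> 19 -> 14 -> 13 -> 8 -> 3 -> 4 -> 5 -> 10 -> 15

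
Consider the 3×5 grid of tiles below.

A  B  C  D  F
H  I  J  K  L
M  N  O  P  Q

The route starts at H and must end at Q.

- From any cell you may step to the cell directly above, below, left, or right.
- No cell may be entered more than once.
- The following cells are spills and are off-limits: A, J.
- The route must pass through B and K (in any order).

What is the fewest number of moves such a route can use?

Any route passes through B and K in some order between H and Q. Summing Manhattan distances along each leg and taking the cheapest ordering (H → B → K → Q) gives a lower bound of 2 + 3 + 2 = 7 moves.
A route of 7 moves achieves this: H → I → B → C → D → K → P → Q.
Since 7 matches the lower bound, it is optimal.

7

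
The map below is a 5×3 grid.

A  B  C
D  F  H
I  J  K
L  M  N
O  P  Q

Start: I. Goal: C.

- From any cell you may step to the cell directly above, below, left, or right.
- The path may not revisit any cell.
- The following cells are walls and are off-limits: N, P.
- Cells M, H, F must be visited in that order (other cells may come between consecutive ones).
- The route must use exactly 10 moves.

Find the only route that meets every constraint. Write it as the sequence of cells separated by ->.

The waypoints must appear in the order M, H, F, with no cell reused.
Route from I: down 1 to L, right 1 to M, up 1 to J, right 1 to K, up 1 to H, left 2 to D, up 1 to A, right 2 to C — 10 moves in all.
Check: order respected (M at step 2, H at step 5, F at step 6); 10 moves as required.

I -> L -> M -> J -> K -> H -> F -> D -> A -> B -> C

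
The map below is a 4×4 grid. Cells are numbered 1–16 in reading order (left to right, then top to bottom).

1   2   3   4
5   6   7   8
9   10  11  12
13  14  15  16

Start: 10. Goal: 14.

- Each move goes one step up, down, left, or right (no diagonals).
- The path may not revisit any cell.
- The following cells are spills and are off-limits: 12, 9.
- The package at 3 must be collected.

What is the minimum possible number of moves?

7

Any route passes through 3 somewhere between 10 and 14. Summing Manhattan distances along the two legs (10 → 3 → 14) gives a lower bound of 3 + 4 = 7 moves.
A route of 7 moves achieves this: 10 → 6 → 2 → 3 → 7 → 11 → 15 → 14.
Since 7 matches the lower bound, it is optimal.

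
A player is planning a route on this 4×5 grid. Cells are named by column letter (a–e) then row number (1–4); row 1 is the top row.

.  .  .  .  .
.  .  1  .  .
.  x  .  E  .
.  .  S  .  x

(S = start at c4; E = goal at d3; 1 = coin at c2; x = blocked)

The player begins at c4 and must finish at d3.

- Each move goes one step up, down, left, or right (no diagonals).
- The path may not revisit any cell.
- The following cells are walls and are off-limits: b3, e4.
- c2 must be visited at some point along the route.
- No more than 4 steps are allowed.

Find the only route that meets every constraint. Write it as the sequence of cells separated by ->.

The budget equals the shortest possible length, so every move has to be on a shortest route through the required cells.
Route from c4: 2× up (reaching c2), right to d2, down to d3 — 4 moves in all.
Check: all required cells visited; 4 ≤ 4 moves.

c4 -> c3 -> c2 -> d2 -> d3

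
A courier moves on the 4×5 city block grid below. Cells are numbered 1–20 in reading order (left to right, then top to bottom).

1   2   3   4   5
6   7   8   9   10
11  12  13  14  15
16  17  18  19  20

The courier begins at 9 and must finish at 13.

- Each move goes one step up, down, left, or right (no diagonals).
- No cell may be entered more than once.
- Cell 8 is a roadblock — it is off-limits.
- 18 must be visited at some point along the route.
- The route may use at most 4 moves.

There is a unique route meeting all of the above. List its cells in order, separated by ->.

9 -> 14 -> 19 -> 18 -> 13

The budget equals the shortest possible length, so every move has to be on a shortest route through the required cells.
Route from 9: down 2 to 19, left 1 to 18, up 1 to 13 — 4 moves in all.
Check: all required cells visited; 4 ≤ 4 moves.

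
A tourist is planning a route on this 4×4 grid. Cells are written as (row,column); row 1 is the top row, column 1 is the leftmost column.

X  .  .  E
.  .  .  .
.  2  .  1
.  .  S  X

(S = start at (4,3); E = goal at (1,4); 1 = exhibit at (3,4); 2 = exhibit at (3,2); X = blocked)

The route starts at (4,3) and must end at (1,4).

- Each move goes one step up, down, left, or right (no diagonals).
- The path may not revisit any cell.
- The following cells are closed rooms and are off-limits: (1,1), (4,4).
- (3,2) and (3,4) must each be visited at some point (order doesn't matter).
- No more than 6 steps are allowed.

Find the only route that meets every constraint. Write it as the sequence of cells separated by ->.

(4,3) -> (4,2) -> (3,2) -> (3,3) -> (3,4) -> (2,4) -> (1,4)

The budget equals the shortest possible length, so every move has to be on a shortest route through the required cells.
Route from (4,3): left to (4,2), up to (3,2), 2× right (reaching (3,4)), 2× up (reaching (1,4)) — 6 moves in all.
Check: all required cells visited; 6 ≤ 6 moves.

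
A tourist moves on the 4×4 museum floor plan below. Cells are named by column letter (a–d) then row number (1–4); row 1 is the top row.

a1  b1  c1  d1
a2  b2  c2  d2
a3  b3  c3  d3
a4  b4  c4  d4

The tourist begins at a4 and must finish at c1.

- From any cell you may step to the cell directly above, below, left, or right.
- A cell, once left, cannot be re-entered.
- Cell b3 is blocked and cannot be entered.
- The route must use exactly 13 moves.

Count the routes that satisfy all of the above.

Need simple routes of exactly 13 moves from a4 to c1 (Manhattan distance 5, so 4 moves are spent on a detour and 4 undoing it).
Enumerating: a4 a3 a2 a1 b1 b2 c2 c3 c4 d4 d3 d2 d1 c1.
That gives 1 route.

1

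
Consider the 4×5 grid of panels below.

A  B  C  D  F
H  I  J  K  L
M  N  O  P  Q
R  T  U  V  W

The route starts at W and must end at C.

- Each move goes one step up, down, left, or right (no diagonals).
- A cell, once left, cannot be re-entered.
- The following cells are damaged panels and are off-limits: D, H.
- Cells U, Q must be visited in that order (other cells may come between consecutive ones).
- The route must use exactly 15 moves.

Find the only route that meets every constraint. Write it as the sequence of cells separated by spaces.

W V U T R M N O P Q L K J I B C

The waypoints must appear in the order U, Q, with no cell reused.
Route from W: left 4 to R, up 1 to M, right 4 to Q, up 1 to L, left 3 to I, up 1 to B, right 1 to C — 15 moves in all.
Check: order respected (U at step 2, Q at step 9); 15 moves as required.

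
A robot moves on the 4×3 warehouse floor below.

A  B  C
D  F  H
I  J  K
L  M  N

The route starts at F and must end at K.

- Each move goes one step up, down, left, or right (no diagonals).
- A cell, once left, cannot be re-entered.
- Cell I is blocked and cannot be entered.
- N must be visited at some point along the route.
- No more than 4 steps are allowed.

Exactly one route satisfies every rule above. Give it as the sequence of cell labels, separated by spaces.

Any route must reach N and still end at K within 4 moves, so the order of the required stops is forced.
Route from F: down 2 to M, right 1 to N, up 1 to K — 4 moves in all.
Check: all required cells visited; 4 ≤ 4 moves.

F J M N K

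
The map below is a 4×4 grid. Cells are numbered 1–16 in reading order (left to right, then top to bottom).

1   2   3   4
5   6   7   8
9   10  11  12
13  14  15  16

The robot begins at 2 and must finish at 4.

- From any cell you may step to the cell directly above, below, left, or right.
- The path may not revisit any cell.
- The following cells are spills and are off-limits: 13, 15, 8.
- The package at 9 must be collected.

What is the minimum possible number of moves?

Any route passes through 9 somewhere between 2 and 4. Summing Manhattan distances along the two legs (2 → 9 → 4) gives a lower bound of 3 + 5 = 8 moves.
A route of 8 moves achieves this: 2 → 6 → 5 → 9 → 10 → 11 → 7 → 3 → 4.
Since 8 matches the lower bound, it is optimal.

8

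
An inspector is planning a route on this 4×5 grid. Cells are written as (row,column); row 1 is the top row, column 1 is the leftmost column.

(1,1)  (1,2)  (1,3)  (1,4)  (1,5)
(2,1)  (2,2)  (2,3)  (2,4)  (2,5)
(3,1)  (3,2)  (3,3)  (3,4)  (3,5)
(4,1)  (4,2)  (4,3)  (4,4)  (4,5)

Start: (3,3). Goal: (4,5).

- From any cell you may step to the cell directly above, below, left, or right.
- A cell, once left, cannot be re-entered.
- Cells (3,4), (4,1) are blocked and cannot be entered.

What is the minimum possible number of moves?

3

The Manhattan distance from (3,3) to (4,5) is |3−4| + |3−5| = 3, so at least 3 moves are needed.
A route of 3 moves achieves this: (3,3) → (4,3) → (4,4) → (4,5).
Since 3 matches the lower bound, it is optimal.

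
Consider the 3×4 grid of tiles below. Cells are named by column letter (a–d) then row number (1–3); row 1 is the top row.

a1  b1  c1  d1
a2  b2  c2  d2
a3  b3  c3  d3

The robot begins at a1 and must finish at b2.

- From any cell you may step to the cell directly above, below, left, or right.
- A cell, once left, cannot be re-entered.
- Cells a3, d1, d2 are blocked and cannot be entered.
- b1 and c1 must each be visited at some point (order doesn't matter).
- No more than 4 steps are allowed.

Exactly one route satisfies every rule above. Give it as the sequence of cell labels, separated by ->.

The 4-move cap with required stops at b1, c1 leaves no slack for detours.
Route from a1: 2× right (reaching c1), down to c2, left to b2 — 4 moves in all.
Check: all required cells visited; 4 ≤ 4 moves.

a1 -> b1 -> c1 -> c2 -> b2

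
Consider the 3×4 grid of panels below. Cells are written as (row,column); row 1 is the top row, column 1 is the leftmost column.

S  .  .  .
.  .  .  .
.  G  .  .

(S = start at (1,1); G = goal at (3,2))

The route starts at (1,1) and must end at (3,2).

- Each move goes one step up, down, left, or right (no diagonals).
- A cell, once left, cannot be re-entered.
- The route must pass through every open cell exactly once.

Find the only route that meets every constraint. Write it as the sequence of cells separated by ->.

Need to visit all 12 open cells exactly once, starting at (1,1) and ending at (3,2).
Cell (3,1) has only two open neighbours ((2,1) and (3,2)), so the path must pass straight through it: one of those is the cell it's entered from and the other is where it exits.
Route from (1,1): 3× right (reaching (1,4)), 2× down (reaching (3,4)), left to (3,3), up to (2,3), 2× left (reaching (2,1)), down to (3,1), right to (3,2) — 11 moves in all.
Check: all 12 open cells covered.

(1,1) -> (1,2) -> (1,3) -> (1,4) -> (2,4) -> (3,4) -> (3,3) -> (2,3) -> (2,2) -> (2,1) -> (3,1) -> (3,2)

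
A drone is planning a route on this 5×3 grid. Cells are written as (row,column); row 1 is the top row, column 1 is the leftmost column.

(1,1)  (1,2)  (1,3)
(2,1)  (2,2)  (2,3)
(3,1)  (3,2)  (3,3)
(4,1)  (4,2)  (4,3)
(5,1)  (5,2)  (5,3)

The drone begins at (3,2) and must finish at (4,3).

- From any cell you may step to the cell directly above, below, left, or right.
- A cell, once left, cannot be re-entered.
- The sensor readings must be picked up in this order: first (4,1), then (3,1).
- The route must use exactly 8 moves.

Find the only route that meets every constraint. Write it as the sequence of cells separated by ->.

(3,2) -> (4,2) -> (4,1) -> (3,1) -> (2,1) -> (2,2) -> (2,3) -> (3,3) -> (4,3)

The waypoints must appear in the order (4,1), (3,1), with no cell reused.
Route from (3,2): down 1 to (4,2), left 1 to (4,1), up 2 to (2,1), right 2 to (2,3), down 2 to (4,3) — 8 moves in all.
Check: order respected ((4,1) at step 2, (3,1) at step 3); 8 moves as required.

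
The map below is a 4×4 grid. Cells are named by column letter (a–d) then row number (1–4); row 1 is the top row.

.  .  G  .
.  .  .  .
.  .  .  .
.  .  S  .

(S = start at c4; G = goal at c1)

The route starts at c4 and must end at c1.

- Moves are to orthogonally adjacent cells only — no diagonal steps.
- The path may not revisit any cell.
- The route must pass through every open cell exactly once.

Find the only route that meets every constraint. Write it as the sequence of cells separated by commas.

Need to visit all 16 open cells exactly once, starting at c4 and ending at c1.
Cell d1 has only two open neighbours (d2 and c1), so the path must pass straight through it: one of those is the cell it's entered from and the other is where it exits.
Route from c4: right to d4, up to d3, 2× left (reaching b3), down to b4, left to a4, 3× up (reaching a1), right to b1, down to b2, 2× right (reaching d2), up to d1, left to c1 — 15 moves in all.
Check: all 16 open cells covered.

c4, d4, d3, c3, b3, b4, a4, a3, a2, a1, b1, b2, c2, d2, d1, c1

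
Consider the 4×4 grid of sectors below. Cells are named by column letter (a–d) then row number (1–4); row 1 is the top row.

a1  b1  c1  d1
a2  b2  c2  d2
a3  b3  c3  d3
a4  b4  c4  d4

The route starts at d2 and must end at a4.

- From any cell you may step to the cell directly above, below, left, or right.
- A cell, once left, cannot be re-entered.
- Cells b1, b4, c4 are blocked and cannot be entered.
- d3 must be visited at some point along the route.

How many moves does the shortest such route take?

Any route passes through d3 somewhere between d2 and a4. Summing Manhattan distances along the two legs (d2 → d3 → a4) gives a lower bound of 1 + 4 = 5 moves.
A route of 5 moves achieves this: d2 → d3 → c3 → b3 → a3 → a4.
Since 5 matches the lower bound, it is optimal.

5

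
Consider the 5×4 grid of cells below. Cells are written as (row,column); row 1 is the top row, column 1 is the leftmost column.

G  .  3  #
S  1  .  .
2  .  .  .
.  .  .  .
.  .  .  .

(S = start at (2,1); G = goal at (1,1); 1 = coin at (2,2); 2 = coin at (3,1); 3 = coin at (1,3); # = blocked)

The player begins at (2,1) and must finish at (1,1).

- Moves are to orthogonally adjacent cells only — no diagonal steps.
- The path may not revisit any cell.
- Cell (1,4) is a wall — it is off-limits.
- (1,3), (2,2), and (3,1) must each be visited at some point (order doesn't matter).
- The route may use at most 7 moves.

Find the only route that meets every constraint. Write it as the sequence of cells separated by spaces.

(2,1) (3,1) (3,2) (2,2) (2,3) (1,3) (1,2) (1,1)

Any route must reach (1,3), (2,2), and (3,1) and still end at (1,1) within 7 moves, so the order of the required stops is forced.
Route from (2,1): down 1 to (3,1), right 1 to (3,2), up 1 to (2,2), right 1 to (2,3), up 1 to (1,3), left 2 to (1,1) — 7 moves in all.
Check: all required cells visited; 7 ≤ 7 moves.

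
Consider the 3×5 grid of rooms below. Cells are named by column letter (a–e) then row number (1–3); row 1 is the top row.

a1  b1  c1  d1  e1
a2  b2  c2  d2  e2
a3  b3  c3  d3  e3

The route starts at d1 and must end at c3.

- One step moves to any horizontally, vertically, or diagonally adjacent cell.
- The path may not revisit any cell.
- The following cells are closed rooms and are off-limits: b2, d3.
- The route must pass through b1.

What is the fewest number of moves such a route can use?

4

Any route passes through b1 somewhere between d1 and c3. Summing Chebyshev distances along the two legs (d1 → b1 → c3) gives a lower bound of 2 + 2 = 4 moves.
A route of 4 moves achieves this: d1 → c1 → b1 → c2 → c3.
Since 4 matches the lower bound, it is optimal.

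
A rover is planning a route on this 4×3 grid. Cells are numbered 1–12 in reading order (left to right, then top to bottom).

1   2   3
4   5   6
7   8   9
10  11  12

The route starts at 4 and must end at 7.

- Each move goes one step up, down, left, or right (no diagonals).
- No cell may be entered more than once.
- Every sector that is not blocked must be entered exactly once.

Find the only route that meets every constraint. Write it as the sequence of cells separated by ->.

4 -> 1 -> 2 -> 3 -> 6 -> 5 -> 8 -> 9 -> 12 -> 11 -> 10 -> 7

Need to visit all 12 open cells exactly once, starting at 4 and ending at 7.
Cell 1 has only two open neighbours (4 and 2), so the path must pass straight through it: one of those is the cell it's entered from and the other is where it exits.
Route from 4: up 1 to 1, right 2 to 3, down 1 to 6, left 1 to 5, down 1 to 8, right 1 to 9, down 1 to 12, left 2 to 10, up 1 to 7 — 11 moves in all.
Check: all 12 open cells covered.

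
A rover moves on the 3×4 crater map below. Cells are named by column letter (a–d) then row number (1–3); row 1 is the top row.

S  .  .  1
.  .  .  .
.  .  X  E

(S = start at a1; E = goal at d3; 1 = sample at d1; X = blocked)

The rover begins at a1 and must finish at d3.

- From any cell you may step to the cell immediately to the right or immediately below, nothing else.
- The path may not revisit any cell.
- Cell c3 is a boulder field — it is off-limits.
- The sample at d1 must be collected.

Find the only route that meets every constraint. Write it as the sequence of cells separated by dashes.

a1 - b1 - c1 - d1 - d2 - d3

Moves only go right or down, so the column and row indices never decrease.
Route from a1: 3× right (reaching d1), 2× down (reaching d3) — 5 moves in all.
Check: all required cells visited.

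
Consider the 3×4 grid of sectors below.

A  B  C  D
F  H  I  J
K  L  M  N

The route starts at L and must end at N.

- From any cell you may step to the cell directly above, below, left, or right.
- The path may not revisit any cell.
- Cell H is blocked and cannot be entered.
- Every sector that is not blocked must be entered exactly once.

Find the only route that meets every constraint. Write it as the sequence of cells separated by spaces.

L K F A B C D J I M N

Need to visit all 11 open cells exactly once, starting at L and ending at N.
Cell K has only two open neighbours (F and L), so the path must pass straight through it: one of those is the cell it's entered from and the other is where it exits.
Route from L: left 1 to K, up 2 to A, right 3 to D, down 1 to J, left 1 to I, down 1 to M, right 1 to N — 10 moves in all.
Check: all 11 open cells covered.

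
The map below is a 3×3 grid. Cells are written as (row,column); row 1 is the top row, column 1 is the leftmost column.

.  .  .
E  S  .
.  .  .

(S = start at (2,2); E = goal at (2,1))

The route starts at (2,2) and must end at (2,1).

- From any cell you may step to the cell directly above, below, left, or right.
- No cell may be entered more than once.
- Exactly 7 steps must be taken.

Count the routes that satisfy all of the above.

2

Need simple routes of exactly 7 moves from (2,2) to (2,1) (Manhattan distance 1, so 3 moves are spent on a detour and 3 undoing it).
Enumerating: (2,2) (1,2) (1,3) (2,3) (3,3) (3,2) (3,1) (2,1) | (2,2) (3,2) (3,3) (2,3) (1,3) (1,2) (1,1) (2,1).
That gives 2 routes.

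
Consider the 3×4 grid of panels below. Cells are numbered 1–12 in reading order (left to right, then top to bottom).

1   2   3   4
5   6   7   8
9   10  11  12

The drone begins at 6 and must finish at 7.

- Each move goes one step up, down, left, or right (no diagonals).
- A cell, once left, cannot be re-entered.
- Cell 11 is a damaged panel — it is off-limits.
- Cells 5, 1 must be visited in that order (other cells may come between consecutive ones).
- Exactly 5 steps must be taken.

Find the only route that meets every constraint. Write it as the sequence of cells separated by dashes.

The waypoints must appear in the order 5, 1, with no cell reused.
Route from 6: left to 5, up to 1, 2× right (reaching 3), down to 7 — 5 moves in all.
Check: order respected (5 at step 1, 1 at step 2); 5 moves as required.

6 - 5 - 1 - 2 - 3 - 7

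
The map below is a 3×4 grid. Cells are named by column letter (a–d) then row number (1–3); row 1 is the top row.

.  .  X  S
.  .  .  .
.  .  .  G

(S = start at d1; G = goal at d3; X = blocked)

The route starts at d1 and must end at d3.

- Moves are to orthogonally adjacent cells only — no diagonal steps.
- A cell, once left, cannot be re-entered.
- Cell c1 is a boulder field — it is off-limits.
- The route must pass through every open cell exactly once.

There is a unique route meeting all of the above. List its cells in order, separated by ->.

Need to visit all 11 open cells exactly once, starting at d1 and ending at d3.
Cell a3 has only two open neighbours (a2 and b3), so the path must pass straight through it: one of those is the cell it's entered from and the other is where it exits.
Route from d1: down to d2, 2× left (reaching b2), up to b1, left to a1, 2× down (reaching a3), 3× right (reaching d3) — 10 moves in all.
Check: all 11 open cells covered.

d1 -> d2 -> c2 -> b2 -> b1 -> a1 -> a2 -> a3 -> b3 -> c3 -> d3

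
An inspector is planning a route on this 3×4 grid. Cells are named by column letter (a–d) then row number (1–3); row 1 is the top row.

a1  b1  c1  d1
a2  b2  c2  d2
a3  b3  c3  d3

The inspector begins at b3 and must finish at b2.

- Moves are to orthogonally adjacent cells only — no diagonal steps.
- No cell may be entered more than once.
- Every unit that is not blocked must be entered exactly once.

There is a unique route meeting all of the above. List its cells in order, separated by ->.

Need to visit all 12 open cells exactly once, starting at b3 and ending at b2.
Cell a3 has only two open neighbours (a2 and b3), so the path must pass straight through it: one of those is the cell it's entered from and the other is where it exits.
Route from b3: left to a3, 2× up (reaching a1), 3× right (reaching d1), 2× down (reaching d3), left to c3, up to c2, left to b2 — 11 moves in all.
Check: all 12 open cells covered.

b3 -> a3 -> a2 -> a1 -> b1 -> c1 -> d1 -> d2 -> d3 -> c3 -> c2 -> b2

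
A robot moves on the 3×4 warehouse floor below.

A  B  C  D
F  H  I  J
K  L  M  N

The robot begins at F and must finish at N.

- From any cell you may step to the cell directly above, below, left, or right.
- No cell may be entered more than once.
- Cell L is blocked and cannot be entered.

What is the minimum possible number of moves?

4

The Manhattan distance from F to N is |2−3| + |1−4| = 4, so at least 4 moves are needed.
A route of 4 moves achieves this: F → H → I → M → N.
Since 4 matches the lower bound, it is optimal.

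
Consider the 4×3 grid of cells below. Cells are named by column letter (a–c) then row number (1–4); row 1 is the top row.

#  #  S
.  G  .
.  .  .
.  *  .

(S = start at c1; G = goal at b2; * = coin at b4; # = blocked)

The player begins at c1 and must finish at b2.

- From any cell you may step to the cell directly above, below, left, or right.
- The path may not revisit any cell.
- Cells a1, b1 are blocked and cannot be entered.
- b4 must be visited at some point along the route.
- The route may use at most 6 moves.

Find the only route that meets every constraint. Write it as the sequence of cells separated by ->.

c1 -> c2 -> c3 -> c4 -> b4 -> b3 -> b2

The 6-move cap with required stops at b4 leaves no slack for detours.
Route from c1: down 3 to c4, left 1 to b4, up 2 to b2 — 6 moves in all.
Check: all required cells visited; 6 ≤ 6 moves.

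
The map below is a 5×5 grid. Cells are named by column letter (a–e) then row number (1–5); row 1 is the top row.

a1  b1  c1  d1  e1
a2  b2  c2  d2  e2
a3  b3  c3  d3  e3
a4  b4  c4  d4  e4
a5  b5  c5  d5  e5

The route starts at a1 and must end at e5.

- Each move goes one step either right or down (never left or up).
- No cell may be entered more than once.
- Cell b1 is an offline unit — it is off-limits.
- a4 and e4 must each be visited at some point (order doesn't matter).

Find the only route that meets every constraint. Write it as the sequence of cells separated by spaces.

Moves only go right or down, so the column and row indices never decrease.
Route from a1: 3× down (reaching a4), 4× right (reaching e4), down to e5 — 8 moves in all.
Check: all required cells visited.

a1 a2 a3 a4 b4 c4 d4 e4 e5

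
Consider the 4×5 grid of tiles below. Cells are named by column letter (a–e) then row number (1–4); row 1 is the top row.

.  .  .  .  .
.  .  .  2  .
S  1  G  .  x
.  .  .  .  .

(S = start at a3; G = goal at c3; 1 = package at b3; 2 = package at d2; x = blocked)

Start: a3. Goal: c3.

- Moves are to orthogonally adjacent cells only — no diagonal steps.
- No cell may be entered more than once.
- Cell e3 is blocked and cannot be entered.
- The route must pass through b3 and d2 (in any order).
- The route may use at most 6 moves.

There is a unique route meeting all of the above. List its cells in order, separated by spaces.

The budget equals the shortest possible length, so every move has to be on a shortest route through the required cells.
Route from a3: right to b3, up to b2, 2× right (reaching d2), down to d3, left to c3 — 6 moves in all.
Check: all required cells visited; 6 ≤ 6 moves.

a3 b3 b2 c2 d2 d3 c3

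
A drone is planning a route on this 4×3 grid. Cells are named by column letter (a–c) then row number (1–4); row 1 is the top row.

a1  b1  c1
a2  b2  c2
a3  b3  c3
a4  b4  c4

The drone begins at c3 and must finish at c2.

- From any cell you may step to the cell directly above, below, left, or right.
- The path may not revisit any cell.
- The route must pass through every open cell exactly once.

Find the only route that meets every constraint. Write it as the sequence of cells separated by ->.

c3 -> c4 -> b4 -> a4 -> a3 -> b3 -> b2 -> a2 -> a1 -> b1 -> c1 -> c2

Need to visit all 12 open cells exactly once, starting at c3 and ending at c2.
Cell a4 has only two open neighbours (a3 and b4), so the path must pass straight through it: one of those is the cell it's entered from and the other is where it exits.
Route from c3: down to c4, 2× left (reaching a4), up to a3, right to b3, up to b2, left to a2, up to a1, 2× right (reaching c1), down to c2 — 11 moves in all.
Check: all 12 open cells covered.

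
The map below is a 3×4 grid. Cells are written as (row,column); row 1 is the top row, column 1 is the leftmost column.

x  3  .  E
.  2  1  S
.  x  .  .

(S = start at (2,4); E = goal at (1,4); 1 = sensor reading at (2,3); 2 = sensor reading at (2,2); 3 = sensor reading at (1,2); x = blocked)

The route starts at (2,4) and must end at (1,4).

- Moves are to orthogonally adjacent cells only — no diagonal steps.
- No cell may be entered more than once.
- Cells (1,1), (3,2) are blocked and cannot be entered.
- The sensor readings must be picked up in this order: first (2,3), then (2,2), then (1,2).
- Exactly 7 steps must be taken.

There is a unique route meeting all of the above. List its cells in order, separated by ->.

(2,4) -> (3,4) -> (3,3) -> (2,3) -> (2,2) -> (1,2) -> (1,3) -> (1,4)

The waypoints must appear in the order (2,3), (2,2), (1,2), with no cell reused.
Route from (2,4): down to (3,4), left to (3,3), up to (2,3), left to (2,2), up to (1,2), 2× right (reaching (1,4)) — 7 moves in all.
Check: order respected (1 at step 3, 2 at step 4, 3 at step 5); 7 moves as required.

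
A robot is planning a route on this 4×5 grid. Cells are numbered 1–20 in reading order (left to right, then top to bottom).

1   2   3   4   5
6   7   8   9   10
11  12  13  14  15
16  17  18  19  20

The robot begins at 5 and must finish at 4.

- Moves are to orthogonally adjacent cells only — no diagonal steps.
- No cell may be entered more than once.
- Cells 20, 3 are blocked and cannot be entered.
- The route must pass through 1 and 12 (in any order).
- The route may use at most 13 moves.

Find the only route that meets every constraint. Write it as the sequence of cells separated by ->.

Any route must reach 1 and 12 and still end at 4 within 13 moves, so the order of the required stops is forced.
Route from 5: 2× down (reaching 15), 4× left (reaching 11), 2× up (reaching 1), right to 2, down to 7, 2× right (reaching 9), up to 4 — 13 moves in all.
Check: all required cells visited; 13 ≤ 13 moves.

5 -> 10 -> 15 -> 14 -> 13 -> 12 -> 11 -> 6 -> 1 -> 2 -> 7 -> 8 -> 9 -> 4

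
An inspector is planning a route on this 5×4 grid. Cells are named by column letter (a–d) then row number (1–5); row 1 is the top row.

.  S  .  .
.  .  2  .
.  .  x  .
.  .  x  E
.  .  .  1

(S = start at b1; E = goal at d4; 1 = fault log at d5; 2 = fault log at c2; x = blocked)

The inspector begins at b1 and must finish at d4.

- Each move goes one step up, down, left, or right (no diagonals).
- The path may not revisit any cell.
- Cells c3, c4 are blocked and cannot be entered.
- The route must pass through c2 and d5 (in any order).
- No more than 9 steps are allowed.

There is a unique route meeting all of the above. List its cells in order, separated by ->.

b1 -> c1 -> c2 -> b2 -> b3 -> b4 -> b5 -> c5 -> d5 -> d4

Any route must reach c2 and d5 and still end at d4 within 9 moves, so the order of the required stops is forced.
Route from b1: right 1 to c1, down 1 to c2, left 1 to b2, down 3 to b5, right 2 to d5, up 1 to d4 — 9 moves in all.
Check: all required cells visited; 9 ≤ 9 moves.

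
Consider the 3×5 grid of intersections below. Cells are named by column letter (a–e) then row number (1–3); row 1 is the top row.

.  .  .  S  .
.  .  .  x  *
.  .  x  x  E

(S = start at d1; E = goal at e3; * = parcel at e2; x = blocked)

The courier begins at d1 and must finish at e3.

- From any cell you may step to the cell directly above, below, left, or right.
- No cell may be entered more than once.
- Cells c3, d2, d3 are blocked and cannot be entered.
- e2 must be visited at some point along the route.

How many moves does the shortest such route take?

Any route passes through e2 somewhere between d1 and e3. Summing Manhattan distances along the two legs (d1 → e2 → e3) gives a lower bound of 2 + 1 = 3 moves.
A route of 3 moves achieves this: d1 → e1 → e2 → e3.
Since 3 matches the lower bound, it is optimal.

3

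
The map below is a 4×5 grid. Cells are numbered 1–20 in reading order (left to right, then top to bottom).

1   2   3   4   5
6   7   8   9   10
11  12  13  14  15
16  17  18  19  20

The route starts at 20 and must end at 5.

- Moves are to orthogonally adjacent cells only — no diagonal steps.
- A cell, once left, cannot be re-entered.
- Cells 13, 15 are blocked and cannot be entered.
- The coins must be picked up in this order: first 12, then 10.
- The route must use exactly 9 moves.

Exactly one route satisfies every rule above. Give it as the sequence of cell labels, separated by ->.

20 -> 19 -> 18 -> 17 -> 12 -> 7 -> 8 -> 9 -> 10 -> 5

The waypoints must appear in the order 12, 10, with no cell reused.
Route from 20: left 3 to 17, up 2 to 7, right 3 to 10, up 1 to 5 — 9 moves in all.
Check: order respected (12 at step 4, 10 at step 8); 9 moves as required.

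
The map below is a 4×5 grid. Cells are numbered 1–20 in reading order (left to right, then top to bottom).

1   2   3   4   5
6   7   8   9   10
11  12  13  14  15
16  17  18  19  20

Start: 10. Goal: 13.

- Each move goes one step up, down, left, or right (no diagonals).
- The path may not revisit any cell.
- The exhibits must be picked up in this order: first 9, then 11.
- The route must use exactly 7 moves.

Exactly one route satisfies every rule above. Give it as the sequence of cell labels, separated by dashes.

The waypoints must appear in the order 9, 11, with no cell reused.
Route from 10: left 4 to 6, down 1 to 11, right 2 to 13 — 7 moves in all.
Check: order respected (9 at step 1, 11 at step 5); 7 moves as required.

10 - 9 - 8 - 7 - 6 - 11 - 12 - 13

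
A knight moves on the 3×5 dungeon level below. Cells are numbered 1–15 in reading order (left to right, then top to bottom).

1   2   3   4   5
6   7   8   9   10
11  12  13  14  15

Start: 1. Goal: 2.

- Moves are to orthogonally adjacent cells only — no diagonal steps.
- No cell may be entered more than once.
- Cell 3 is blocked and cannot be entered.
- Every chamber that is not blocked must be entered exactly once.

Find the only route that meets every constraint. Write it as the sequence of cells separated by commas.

Need to visit all 14 open cells exactly once, starting at 1 and ending at 2.
Cell 5 has only two open neighbours (10 and 4), so the path must pass straight through it: one of those is the cell it's entered from and the other is where it exits.
Route from 1: down 2 to 11, right 4 to 15, up 2 to 5, left 1 to 4, down 1 to 9, left 2 to 7, up 1 to 2 — 13 moves in all.
Check: all 14 open cells covered.

1, 6, 11, 12, 13, 14, 15, 10, 5, 4, 9, 8, 7, 2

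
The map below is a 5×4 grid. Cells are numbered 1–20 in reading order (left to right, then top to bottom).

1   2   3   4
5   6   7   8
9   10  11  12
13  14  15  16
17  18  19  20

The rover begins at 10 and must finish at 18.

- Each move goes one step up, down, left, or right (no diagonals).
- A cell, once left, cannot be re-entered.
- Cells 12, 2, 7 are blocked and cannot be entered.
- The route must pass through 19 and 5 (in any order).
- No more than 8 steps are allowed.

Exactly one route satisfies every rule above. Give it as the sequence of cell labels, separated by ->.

The budget equals the shortest possible length, so every move has to be on a shortest route through the required cells.
Route from 10: up 1 to 6, left 1 to 5, down 2 to 13, right 2 to 15, down 1 to 19, left 1 to 18 — 8 moves in all.
Check: all required cells visited; 8 ≤ 8 moves.

10 -> 6 -> 5 -> 9 -> 13 -> 14 -> 15 -> 19 -> 18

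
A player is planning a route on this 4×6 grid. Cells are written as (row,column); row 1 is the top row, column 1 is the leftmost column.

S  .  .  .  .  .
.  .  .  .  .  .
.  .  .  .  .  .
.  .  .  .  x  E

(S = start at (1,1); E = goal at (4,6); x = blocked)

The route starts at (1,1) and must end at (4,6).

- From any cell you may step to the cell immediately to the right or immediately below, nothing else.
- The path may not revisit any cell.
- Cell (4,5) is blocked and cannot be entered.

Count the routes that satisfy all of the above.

21

A right/down-only route from (1,1) to (4,6) makes exactly 3 down-moves and 5 right-moves in some order.
With no other constraints that would be C(8,3) = 56 routes.
Subtract routes through each blocked cell (inclusion–exclusion for overlaps): − through (4,5): 35 → 21.
That gives 21 routes.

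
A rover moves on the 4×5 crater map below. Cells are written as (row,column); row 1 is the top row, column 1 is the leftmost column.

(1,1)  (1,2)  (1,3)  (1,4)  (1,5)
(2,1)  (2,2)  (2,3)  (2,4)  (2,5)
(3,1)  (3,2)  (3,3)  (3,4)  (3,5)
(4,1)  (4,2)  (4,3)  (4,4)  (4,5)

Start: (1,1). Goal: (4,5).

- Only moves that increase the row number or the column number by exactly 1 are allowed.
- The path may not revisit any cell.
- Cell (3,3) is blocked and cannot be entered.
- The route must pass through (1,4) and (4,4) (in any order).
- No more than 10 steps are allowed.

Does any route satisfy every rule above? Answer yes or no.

One route that works: (1,1) → (1,2) → (1,3) → (1,4) → (2,4) → (3,4) → (4,4) → (4,5).

yes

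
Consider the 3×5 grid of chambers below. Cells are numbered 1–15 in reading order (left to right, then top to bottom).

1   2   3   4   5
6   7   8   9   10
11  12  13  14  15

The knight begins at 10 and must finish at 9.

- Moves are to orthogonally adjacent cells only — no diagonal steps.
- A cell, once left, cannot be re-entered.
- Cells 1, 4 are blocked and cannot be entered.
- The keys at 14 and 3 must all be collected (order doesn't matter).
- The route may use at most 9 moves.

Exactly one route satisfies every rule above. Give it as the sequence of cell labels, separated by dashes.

10 - 15 - 14 - 13 - 12 - 7 - 2 - 3 - 8 - 9

Any route must reach 14 and 3 and still end at 9 within 9 moves, so the order of the required stops is forced.
Route from 10: down 1 to 15, left 3 to 12, up 2 to 2, right 1 to 3, down 1 to 8, right 1 to 9 — 9 moves in all.
Check: all required cells visited; 9 ≤ 9 moves.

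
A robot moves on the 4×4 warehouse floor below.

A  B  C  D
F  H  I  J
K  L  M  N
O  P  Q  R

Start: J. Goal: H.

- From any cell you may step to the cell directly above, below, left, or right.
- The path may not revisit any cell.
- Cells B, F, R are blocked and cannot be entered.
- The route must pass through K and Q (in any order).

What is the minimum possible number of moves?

8

Any route passes through K and Q in some order between J and H. Summing Manhattan distances along each leg and taking the cheapest ordering (J → Q → K → H) gives a lower bound of 3 + 3 + 2 = 8 moves.
A route of 8 moves achieves this: J → N → M → Q → P → O → K → L → H.
Since 8 matches the lower bound, it is optimal.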